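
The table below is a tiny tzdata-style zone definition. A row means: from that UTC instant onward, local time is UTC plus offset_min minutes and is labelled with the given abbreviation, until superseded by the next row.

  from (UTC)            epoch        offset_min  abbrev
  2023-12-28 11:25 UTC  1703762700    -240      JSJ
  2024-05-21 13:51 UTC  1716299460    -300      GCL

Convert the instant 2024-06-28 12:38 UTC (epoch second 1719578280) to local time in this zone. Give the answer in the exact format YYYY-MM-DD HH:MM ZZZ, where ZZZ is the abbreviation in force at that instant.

2024-06-28 07:38 GCL

Query: 2024-06-28 12:38 UTC
Rule 2/2 (GCL, -05:00): 2024-05-21 13:51 UTC ≤ query < +∞
12·60 + 38 - 300 = 458 min
458 = 0·1440 + 458; 458 = 7·60 + 38 → 07:38, same day
→ 2024-06-28 07:38 GCL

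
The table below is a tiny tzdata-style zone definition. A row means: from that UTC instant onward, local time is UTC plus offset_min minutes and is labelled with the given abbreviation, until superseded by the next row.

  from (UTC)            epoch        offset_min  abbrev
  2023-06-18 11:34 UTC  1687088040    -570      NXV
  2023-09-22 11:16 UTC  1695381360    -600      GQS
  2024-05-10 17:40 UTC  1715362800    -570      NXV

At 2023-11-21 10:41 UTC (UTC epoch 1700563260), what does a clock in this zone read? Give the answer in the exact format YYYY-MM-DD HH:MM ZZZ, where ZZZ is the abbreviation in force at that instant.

Query: 2023-11-21 10:41 UTC
Rule 2/3 (GQS, -10:00): 2023-09-22 11:16 UTC ≤ query < 2024-05-10 17:40 UTC
10·60 + 41 - 600 = 41 min
41 = 0·1440 + 41; 41 = 0·60 + 41 → 00:41, same day
→ 2023-11-21 00:41 GQS

2023-11-21 00:41 GQS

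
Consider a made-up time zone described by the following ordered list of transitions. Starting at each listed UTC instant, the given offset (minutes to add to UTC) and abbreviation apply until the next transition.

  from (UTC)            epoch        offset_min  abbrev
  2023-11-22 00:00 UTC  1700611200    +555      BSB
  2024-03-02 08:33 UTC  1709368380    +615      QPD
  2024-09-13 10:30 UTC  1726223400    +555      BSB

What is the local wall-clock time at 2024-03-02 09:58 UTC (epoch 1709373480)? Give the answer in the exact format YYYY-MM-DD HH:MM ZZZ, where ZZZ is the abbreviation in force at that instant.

Query: 2024-03-02 09:58 UTC
Rule 2/3 (QPD, +10:15): 2024-03-02 08:33 UTC ≤ query < 2024-09-13 10:30 UTC
9·60 + 58 + 615 = 1213 min
1213 = 0·1440 + 1213; 1213 = 20·60 + 13 → 20:13, same day
→ 2024-03-02 20:13 QPD

2024-03-02 20:13 QPD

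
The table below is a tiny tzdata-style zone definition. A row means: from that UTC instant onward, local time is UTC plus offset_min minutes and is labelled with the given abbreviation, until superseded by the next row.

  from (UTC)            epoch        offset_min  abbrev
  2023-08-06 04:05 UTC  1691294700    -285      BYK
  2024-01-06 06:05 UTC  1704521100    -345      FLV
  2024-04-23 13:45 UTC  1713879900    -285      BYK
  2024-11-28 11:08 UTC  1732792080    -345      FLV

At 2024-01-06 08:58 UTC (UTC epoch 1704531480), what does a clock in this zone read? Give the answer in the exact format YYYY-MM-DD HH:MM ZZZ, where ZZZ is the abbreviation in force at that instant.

2024-01-06 03:13 FLV

Query: 2024-01-06 08:58 UTC
Rule 2/4 (FLV, -05:45): 2024-01-06 06:05 UTC ≤ query < 2024-04-23 13:45 UTC
8·60 + 58 - 345 = 193 min
193 = 0·1440 + 193; 193 = 3·60 + 13 → 03:13, same day
→ 2024-01-06 03:13 FLV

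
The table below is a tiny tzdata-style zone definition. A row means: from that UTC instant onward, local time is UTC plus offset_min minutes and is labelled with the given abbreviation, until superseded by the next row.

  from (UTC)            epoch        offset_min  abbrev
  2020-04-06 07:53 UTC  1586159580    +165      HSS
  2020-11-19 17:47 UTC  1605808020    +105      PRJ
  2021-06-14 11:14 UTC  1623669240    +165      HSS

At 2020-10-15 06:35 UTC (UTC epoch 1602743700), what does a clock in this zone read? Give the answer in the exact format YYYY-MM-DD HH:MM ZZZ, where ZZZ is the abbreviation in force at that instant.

Query: 2020-10-15 06:35 UTC
Rule 1/3 (HSS, +02:45): 2020-04-06 07:53 UTC ≤ query < 2020-11-19 17:47 UTC
6·60 + 35 + 165 = 560 min
560 = 0·1440 + 560; 560 = 9·60 + 20 → 09:20, same day
→ 2020-10-15 09:20 HSS

2020-10-15 09:20 HSS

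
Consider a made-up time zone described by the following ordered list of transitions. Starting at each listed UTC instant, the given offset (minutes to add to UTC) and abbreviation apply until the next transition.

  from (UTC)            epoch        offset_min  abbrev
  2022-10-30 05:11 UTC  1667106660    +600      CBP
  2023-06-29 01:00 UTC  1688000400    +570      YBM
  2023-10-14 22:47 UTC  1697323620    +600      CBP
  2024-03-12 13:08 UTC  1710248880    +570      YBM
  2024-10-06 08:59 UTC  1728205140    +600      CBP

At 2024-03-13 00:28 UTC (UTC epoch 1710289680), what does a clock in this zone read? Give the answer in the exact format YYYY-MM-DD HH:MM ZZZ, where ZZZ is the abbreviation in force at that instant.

2024-03-13 09:58 YBM

Query: 2024-03-13 00:28 UTC
Rule 4/5 (YBM, +09:30): 2024-03-12 13:08 UTC ≤ query < 2024-10-06 08:59 UTC
0·60 + 28 + 570 = 598 min
598 = 0·1440 + 598; 598 = 9·60 + 58 → 09:58, same day
→ 2024-03-13 09:58 YBM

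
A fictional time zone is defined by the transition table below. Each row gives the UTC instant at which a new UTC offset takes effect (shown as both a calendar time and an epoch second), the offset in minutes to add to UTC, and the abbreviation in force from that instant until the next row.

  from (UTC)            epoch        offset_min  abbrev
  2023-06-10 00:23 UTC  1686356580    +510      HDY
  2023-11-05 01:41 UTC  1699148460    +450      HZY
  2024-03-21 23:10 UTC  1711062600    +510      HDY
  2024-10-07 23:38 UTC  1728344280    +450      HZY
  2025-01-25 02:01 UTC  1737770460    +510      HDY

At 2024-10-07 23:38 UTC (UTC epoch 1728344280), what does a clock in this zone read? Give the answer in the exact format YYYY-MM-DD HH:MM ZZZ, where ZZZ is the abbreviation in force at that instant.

2024-10-08 07:08 HZY

Query: 2024-10-07 23:38 UTC
Rule 4/5 (HZY, +07:30): 2024-10-07 23:38 UTC ≤ query < 2025-01-25 02:01 UTC
23·60 + 38 + 450 = 1868 min
1868 = 1·1440 + 428; 428 = 7·60 + 8 → 07:08, 2024-10-07 + 1 day = 2024-10-08
→ 2024-10-08 07:08 HZY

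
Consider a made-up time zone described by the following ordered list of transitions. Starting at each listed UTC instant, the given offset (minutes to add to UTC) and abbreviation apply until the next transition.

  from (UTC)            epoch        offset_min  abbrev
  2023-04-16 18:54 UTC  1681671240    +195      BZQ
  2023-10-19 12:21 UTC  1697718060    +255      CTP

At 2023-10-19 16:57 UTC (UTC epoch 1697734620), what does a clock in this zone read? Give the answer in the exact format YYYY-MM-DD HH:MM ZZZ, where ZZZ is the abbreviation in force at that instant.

Query: 2023-10-19 16:57 UTC
Rule 2/2 (CTP, +04:15): 2023-10-19 12:21 UTC ≤ query < +∞
16·60 + 57 + 255 = 1272 min
1272 = 0·1440 + 1272; 1272 = 21·60 + 12 → 21:12, same day
→ 2023-10-19 21:12 CTP

2023-10-19 21:12 CTP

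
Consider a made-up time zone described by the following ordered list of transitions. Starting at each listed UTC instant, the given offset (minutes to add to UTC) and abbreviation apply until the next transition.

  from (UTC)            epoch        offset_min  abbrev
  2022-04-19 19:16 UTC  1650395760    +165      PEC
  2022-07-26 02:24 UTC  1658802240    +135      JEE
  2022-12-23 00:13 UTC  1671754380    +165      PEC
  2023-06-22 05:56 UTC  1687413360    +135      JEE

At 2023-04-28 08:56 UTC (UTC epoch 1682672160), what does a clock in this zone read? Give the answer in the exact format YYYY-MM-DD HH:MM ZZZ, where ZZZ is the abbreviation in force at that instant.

2023-04-28 11:41 PEC

Query: 2023-04-28 08:56 UTC
Rule 3/4 (PEC, +02:45): 2022-12-23 00:13 UTC ≤ query < 2023-06-22 05:56 UTC
8·60 + 56 + 165 = 701 min
701 = 0·1440 + 701; 701 = 11·60 + 41 → 11:41, same day
→ 2023-04-28 11:41 PEC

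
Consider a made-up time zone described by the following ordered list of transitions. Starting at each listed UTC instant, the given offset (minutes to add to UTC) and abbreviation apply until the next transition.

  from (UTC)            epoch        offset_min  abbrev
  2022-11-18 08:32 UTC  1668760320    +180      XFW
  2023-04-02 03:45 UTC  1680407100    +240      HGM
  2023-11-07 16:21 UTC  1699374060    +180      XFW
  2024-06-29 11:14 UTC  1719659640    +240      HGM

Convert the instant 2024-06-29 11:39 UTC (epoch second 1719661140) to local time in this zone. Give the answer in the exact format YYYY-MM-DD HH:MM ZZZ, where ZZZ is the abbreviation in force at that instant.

2024-06-29 15:39 HGM

Query: 2024-06-29 11:39 UTC
Rule 4/4 (HGM, +04:00): 2024-06-29 11:14 UTC ≤ query < +∞
11·60 + 39 + 240 = 939 min
939 = 0·1440 + 939; 939 = 15·60 + 39 → 15:39, same day
→ 2024-06-29 15:39 HGM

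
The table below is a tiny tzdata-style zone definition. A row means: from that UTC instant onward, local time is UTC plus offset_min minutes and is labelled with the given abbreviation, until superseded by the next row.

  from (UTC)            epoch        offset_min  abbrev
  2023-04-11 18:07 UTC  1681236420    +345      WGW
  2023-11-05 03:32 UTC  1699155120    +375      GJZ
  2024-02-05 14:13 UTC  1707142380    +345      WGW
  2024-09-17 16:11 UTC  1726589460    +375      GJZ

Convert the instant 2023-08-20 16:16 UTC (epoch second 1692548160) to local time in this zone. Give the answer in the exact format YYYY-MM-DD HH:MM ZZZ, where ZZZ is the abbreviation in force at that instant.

Query: 2023-08-20 16:16 UTC
Rule 1/4 (WGW, +05:45): 2023-04-11 18:07 UTC ≤ query < 2023-11-05 03:32 UTC
16·60 + 16 + 345 = 1321 min
1321 = 0·1440 + 1321; 1321 = 22·60 + 1 → 22:01, same day
→ 2023-08-20 22:01 WGW

2023-08-20 22:01 WGW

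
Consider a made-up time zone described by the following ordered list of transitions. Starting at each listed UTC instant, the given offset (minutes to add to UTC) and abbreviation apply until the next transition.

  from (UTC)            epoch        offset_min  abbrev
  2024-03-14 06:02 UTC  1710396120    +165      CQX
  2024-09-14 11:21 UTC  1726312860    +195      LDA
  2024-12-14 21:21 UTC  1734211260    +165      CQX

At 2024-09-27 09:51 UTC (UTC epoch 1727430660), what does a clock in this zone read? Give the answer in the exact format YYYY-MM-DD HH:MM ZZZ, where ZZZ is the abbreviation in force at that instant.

Query: 2024-09-27 09:51 UTC
Rule 2/3 (LDA, +03:15): 2024-09-14 11:21 UTC ≤ query < 2024-12-14 21:21 UTC
9·60 + 51 + 195 = 786 min
786 = 0·1440 + 786; 786 = 13·60 + 6 → 13:06, same day
→ 2024-09-27 13:06 LDA

2024-09-27 13:06 LDA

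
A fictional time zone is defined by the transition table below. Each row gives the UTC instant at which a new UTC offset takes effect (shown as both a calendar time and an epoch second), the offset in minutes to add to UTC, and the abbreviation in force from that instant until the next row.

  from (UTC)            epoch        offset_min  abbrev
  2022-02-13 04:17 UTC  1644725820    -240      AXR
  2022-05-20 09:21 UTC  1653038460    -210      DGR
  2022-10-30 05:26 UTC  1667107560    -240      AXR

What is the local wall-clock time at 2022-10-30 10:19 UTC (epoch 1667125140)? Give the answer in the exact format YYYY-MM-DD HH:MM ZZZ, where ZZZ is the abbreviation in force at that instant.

Query: 2022-10-30 10:19 UTC
Rule 3/3 (AXR, -04:00): 2022-10-30 05:26 UTC ≤ query < +∞
10·60 + 19 - 240 = 379 min
379 = 0·1440 + 379; 379 = 6·60 + 19 → 06:19, same day
→ 2022-10-30 06:19 AXR

2022-10-30 06:19 AXR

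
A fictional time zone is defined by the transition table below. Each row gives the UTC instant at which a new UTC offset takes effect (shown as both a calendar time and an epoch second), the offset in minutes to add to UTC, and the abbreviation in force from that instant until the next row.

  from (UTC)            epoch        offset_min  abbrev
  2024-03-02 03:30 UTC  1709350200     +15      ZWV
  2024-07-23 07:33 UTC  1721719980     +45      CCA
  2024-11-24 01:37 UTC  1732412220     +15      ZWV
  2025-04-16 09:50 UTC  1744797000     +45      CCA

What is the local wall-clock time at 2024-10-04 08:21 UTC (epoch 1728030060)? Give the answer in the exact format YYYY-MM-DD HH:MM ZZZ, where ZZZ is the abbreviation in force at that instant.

Query: 2024-10-04 08:21 UTC
Rule 2/4 (CCA, +00:45): 2024-07-23 07:33 UTC ≤ query < 2024-11-24 01:37 UTC
8·60 + 21 + 45 = 546 min
546 = 0·1440 + 546; 546 = 9·60 + 6 → 09:06, same day
→ 2024-10-04 09:06 CCA

2024-10-04 09:06 CCA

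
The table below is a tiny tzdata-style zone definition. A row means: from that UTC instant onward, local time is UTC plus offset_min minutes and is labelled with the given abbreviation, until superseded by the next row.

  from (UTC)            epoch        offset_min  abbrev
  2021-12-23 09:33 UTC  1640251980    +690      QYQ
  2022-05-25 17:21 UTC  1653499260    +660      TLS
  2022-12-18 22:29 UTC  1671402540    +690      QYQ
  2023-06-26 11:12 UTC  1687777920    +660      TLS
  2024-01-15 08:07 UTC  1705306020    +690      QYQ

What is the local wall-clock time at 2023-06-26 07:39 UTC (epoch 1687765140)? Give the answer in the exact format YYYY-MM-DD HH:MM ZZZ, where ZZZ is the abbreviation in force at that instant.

Query: 2023-06-26 07:39 UTC
Rule 3/5 (QYQ, +11:30): 2022-12-18 22:29 UTC ≤ query < 2023-06-26 11:12 UTC
7·60 + 39 + 690 = 1149 min
1149 = 0·1440 + 1149; 1149 = 19·60 + 9 → 19:09, same day
→ 2023-06-26 19:09 QYQ

2023-06-26 19:09 QYQ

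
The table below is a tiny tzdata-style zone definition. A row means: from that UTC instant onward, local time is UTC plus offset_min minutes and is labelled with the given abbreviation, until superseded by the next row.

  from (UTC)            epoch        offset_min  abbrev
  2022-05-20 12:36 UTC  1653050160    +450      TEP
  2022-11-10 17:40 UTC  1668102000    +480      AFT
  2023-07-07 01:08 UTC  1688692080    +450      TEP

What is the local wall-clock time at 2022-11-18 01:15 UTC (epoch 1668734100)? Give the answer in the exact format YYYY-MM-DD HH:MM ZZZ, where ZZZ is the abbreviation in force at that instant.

Query: 2022-11-18 01:15 UTC
Rule 2/3 (AFT, +08:00): 2022-11-10 17:40 UTC ≤ query < 2023-07-07 01:08 UTC
1·60 + 15 + 480 = 555 min
555 = 0·1440 + 555; 555 = 9·60 + 15 → 09:15, same day
→ 2022-11-18 09:15 AFT

2022-11-18 09:15 AFT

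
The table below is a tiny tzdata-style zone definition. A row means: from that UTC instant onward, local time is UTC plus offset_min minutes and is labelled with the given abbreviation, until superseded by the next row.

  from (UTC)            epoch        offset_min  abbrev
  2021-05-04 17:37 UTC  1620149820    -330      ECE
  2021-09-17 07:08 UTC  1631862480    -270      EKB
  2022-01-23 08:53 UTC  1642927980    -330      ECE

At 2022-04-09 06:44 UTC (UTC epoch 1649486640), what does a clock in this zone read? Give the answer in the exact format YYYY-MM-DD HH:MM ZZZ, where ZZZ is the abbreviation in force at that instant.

Query: 2022-04-09 06:44 UTC
Rule 3/3 (ECE, -05:30): 2022-01-23 08:53 UTC ≤ query < +∞
6·60 + 44 - 330 = 74 min
74 = 0·1440 + 74; 74 = 1·60 + 14 → 01:14, same day
→ 2022-04-09 01:14 ECE

2022-04-09 01:14 ECE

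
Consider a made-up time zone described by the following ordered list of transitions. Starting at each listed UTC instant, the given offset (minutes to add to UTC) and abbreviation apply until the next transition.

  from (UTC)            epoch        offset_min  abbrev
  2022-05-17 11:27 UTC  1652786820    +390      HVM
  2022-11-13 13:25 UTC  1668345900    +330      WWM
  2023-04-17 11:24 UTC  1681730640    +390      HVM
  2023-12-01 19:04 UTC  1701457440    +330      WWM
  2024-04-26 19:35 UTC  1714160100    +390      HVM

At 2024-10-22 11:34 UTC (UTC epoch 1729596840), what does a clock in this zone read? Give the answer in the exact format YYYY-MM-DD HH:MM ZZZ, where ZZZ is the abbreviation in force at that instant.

Query: 2024-10-22 11:34 UTC
Rule 5/5 (HVM, +06:30): 2024-04-26 19:35 UTC ≤ query < +∞
11·60 + 34 + 390 = 1084 min
1084 = 0·1440 + 1084; 1084 = 18·60 + 4 → 18:04, same day
→ 2024-10-22 18:04 HVM

2024-10-22 18:04 HVM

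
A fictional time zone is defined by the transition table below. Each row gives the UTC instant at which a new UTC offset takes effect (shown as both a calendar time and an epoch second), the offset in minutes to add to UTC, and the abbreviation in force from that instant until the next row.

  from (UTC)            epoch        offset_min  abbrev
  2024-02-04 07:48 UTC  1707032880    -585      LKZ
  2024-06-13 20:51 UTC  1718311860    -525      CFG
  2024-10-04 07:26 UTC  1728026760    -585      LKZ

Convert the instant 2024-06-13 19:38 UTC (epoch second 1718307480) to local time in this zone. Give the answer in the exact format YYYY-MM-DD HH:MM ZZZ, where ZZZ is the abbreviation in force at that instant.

Query: 2024-06-13 19:38 UTC
Rule 1/3 (LKZ, -09:45): 2024-02-04 07:48 UTC ≤ query < 2024-06-13 20:51 UTC
19·60 + 38 - 585 = 593 min
593 = 0·1440 + 593; 593 = 9·60 + 53 → 09:53, same day
→ 2024-06-13 09:53 LKZ

2024-06-13 09:53 LKZ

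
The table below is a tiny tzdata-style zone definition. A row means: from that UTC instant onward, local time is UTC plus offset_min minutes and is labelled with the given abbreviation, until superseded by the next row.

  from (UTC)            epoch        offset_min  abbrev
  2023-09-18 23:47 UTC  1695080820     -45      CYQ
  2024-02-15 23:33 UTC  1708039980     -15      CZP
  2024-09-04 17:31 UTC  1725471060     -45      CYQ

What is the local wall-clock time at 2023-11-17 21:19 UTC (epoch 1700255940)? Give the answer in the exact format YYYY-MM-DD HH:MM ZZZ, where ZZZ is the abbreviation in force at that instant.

Query: 2023-11-17 21:19 UTC
Rule 1/3 (CYQ, -00:45): 2023-09-18 23:47 UTC ≤ query < 2024-02-15 23:33 UTC
21·60 + 19 - 45 = 1234 min
1234 = 0·1440 + 1234; 1234 = 20·60 + 34 → 20:34, same day
→ 2023-11-17 20:34 CYQ

2023-11-17 20:34 CYQ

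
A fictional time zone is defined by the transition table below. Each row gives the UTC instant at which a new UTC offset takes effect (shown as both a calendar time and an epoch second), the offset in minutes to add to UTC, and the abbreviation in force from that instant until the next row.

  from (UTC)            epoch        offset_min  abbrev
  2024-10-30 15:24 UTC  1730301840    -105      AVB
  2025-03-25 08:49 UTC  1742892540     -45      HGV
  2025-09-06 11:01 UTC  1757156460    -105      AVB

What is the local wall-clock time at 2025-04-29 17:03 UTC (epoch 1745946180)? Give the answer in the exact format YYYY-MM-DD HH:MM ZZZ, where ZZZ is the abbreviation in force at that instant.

2025-04-29 16:18 HGV

Query: 2025-04-29 17:03 UTC
Rule 2/3 (HGV, -00:45): 2025-03-25 08:49 UTC ≤ query < 2025-09-06 11:01 UTC
17·60 + 3 - 45 = 978 min
978 = 0·1440 + 978; 978 = 16·60 + 18 → 16:18, same day
→ 2025-04-29 16:18 HGV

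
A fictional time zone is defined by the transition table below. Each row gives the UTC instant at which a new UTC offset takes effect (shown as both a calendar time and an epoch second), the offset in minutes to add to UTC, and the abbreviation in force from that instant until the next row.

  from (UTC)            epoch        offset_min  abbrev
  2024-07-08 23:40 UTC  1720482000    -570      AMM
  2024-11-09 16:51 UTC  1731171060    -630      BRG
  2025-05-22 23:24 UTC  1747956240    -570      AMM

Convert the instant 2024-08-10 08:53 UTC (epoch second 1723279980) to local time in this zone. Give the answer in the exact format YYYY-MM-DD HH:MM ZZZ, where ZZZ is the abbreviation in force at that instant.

2024-08-09 23:23 AMM

Query: 2024-08-10 08:53 UTC
Rule 1/3 (AMM, -09:30): 2024-07-08 23:40 UTC ≤ query < 2024-11-09 16:51 UTC
8·60 + 53 - 570 = -37 min
-37 = -1·1440 + 1403; 1403 = 23·60 + 23 → 23:23, 2024-08-10 - 1 day = 2024-08-09
→ 2024-08-09 23:23 AMM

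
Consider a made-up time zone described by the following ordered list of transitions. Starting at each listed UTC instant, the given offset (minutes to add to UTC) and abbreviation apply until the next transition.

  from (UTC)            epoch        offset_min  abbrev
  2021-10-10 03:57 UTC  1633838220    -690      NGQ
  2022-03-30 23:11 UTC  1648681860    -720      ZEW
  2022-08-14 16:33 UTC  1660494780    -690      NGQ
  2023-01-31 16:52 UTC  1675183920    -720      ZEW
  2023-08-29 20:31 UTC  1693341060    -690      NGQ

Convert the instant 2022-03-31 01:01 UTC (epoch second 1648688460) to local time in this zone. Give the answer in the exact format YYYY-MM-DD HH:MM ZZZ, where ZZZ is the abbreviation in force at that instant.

2022-03-30 13:01 ZEW

Query: 2022-03-31 01:01 UTC
Rule 2/5 (ZEW, -12:00): 2022-03-30 23:11 UTC ≤ query < 2022-08-14 16:33 UTC
1·60 + 1 - 720 = -659 min
-659 = -1·1440 + 781; 781 = 13·60 + 1 → 13:01, 2022-03-31 - 1 day = 2022-03-30
→ 2022-03-30 13:01 ZEW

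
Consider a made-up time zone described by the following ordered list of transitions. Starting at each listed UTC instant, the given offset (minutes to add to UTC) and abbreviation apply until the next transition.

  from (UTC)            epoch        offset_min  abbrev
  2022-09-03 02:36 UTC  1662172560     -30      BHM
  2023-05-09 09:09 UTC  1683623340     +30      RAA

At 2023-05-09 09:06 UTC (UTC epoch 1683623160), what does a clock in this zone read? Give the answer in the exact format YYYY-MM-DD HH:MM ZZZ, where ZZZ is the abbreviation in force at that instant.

2023-05-09 08:36 BHM

Query: 2023-05-09 09:06 UTC
Rule 1/2 (BHM, -00:30): 2022-09-03 02:36 UTC ≤ query < 2023-05-09 09:09 UTC
9·60 + 6 - 30 = 516 min
516 = 0·1440 + 516; 516 = 8·60 + 36 → 08:36, same day
→ 2023-05-09 08:36 BHM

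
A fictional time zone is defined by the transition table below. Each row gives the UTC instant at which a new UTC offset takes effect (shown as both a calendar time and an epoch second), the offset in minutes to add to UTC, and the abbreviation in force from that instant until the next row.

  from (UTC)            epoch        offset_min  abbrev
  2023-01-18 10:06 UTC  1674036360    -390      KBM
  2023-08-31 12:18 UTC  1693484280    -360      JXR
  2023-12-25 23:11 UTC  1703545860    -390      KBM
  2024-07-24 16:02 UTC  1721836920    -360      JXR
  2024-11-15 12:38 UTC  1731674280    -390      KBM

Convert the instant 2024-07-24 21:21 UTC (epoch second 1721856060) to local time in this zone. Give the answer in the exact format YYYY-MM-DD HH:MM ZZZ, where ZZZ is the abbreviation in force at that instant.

2024-07-24 15:21 JXR

Query: 2024-07-24 21:21 UTC
Rule 4/5 (JXR, -06:00): 2024-07-24 16:02 UTC ≤ query < 2024-11-15 12:38 UTC
21·60 + 21 - 360 = 921 min
921 = 0·1440 + 921; 921 = 15·60 + 21 → 15:21, same day
→ 2024-07-24 15:21 JXR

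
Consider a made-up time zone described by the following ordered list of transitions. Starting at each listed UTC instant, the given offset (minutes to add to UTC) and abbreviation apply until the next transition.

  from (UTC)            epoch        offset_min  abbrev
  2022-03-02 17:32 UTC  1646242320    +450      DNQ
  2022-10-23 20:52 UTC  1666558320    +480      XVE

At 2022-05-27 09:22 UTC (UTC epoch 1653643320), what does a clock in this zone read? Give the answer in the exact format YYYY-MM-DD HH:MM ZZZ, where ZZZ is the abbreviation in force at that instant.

2022-05-27 16:52 DNQ

Query: 2022-05-27 09:22 UTC
Rule 1/2 (DNQ, +07:30): 2022-03-02 17:32 UTC ≤ query < 2022-10-23 20:52 UTC
9·60 + 22 + 450 = 1012 min
1012 = 0·1440 + 1012; 1012 = 16·60 + 52 → 16:52, same day
→ 2022-05-27 16:52 DNQ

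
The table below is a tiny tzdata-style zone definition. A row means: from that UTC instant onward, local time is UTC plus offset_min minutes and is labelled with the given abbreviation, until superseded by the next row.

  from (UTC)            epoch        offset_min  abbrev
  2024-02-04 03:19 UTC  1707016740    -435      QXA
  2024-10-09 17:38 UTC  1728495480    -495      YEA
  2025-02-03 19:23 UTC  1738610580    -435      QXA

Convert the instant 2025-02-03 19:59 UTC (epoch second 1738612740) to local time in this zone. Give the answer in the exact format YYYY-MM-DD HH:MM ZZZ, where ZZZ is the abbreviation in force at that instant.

Query: 2025-02-03 19:59 UTC
Rule 3/3 (QXA, -07:15): 2025-02-03 19:23 UTC ≤ query < +∞
19·60 + 59 - 435 = 764 min
764 = 0·1440 + 764; 764 = 12·60 + 44 → 12:44, same day
→ 2025-02-03 12:44 QXA

2025-02-03 12:44 QXA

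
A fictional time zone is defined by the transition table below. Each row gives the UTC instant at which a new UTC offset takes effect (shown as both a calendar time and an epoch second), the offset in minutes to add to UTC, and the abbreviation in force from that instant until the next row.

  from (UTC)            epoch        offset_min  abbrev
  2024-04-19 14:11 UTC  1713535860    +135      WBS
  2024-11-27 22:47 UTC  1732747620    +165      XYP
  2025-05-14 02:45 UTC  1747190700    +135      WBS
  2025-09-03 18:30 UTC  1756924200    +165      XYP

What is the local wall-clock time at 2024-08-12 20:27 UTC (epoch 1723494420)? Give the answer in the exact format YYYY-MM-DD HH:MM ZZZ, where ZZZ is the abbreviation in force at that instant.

2024-08-12 22:42 WBS

Query: 2024-08-12 20:27 UTC
Rule 1/4 (WBS, +02:15): 2024-04-19 14:11 UTC ≤ query < 2024-11-27 22:47 UTC
20·60 + 27 + 135 = 1362 min
1362 = 0·1440 + 1362; 1362 = 22·60 + 42 → 22:42, same day
→ 2024-08-12 22:42 WBS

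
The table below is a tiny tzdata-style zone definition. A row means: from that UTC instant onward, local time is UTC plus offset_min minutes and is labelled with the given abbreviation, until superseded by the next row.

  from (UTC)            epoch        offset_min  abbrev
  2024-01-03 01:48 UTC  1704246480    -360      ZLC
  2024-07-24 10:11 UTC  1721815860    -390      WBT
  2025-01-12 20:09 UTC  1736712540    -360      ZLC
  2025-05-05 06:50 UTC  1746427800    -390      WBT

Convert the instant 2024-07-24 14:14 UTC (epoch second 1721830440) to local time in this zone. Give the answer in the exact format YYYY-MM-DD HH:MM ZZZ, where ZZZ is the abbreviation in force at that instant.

Query: 2024-07-24 14:14 UTC
Rule 2/4 (WBT, -06:30): 2024-07-24 10:11 UTC ≤ query < 2025-01-12 20:09 UTC
14·60 + 14 - 390 = 464 min
464 = 0·1440 + 464; 464 = 7·60 + 44 → 07:44, same day
→ 2024-07-24 07:44 WBT

2024-07-24 07:44 WBT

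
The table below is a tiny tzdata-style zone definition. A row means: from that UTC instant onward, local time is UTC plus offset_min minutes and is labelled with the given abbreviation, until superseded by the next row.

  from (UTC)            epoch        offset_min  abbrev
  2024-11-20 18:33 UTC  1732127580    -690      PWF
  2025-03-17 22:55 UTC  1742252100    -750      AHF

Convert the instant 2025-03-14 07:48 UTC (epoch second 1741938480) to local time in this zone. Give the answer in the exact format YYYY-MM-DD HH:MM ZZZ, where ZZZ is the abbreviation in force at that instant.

2025-03-13 20:18 PWF

Query: 2025-03-14 07:48 UTC
Rule 1/2 (PWF, -11:30): 2024-11-20 18:33 UTC ≤ query < 2025-03-17 22:55 UTC
7·60 + 48 - 690 = -222 min
-222 = -1·1440 + 1218; 1218 = 20·60 + 18 → 20:18, 2025-03-14 - 1 day = 2025-03-13
→ 2025-03-13 20:18 PWF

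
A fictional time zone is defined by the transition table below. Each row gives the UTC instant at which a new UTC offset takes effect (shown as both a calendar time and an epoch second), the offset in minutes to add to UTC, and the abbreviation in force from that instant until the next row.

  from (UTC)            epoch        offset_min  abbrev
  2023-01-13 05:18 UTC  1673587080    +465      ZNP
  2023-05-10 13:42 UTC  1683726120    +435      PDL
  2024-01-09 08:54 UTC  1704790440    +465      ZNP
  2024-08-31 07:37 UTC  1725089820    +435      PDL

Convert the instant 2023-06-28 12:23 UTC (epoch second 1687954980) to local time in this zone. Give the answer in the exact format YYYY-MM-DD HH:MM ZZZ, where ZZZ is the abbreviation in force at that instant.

2023-06-28 19:38 PDL

Query: 2023-06-28 12:23 UTC
Rule 2/4 (PDL, +07:15): 2023-05-10 13:42 UTC ≤ query < 2024-01-09 08:54 UTC
12·60 + 23 + 435 = 1178 min
1178 = 0·1440 + 1178; 1178 = 19·60 + 38 → 19:38, same day
→ 2023-06-28 19:38 PDL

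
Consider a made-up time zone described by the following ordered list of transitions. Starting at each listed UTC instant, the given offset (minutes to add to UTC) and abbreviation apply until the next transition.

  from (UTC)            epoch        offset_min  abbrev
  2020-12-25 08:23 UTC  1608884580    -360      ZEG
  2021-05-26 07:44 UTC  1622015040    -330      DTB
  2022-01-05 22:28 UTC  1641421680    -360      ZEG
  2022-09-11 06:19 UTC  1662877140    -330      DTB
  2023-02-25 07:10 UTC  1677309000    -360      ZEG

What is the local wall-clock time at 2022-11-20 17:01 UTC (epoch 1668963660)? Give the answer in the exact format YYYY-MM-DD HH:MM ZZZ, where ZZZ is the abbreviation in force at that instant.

2022-11-20 11:31 DTB

Query: 2022-11-20 17:01 UTC
Rule 4/5 (DTB, -05:30): 2022-09-11 06:19 UTC ≤ query < 2023-02-25 07:10 UTC
17·60 + 1 - 330 = 691 min
691 = 0·1440 + 691; 691 = 11·60 + 31 → 11:31, same day
→ 2022-11-20 11:31 DTB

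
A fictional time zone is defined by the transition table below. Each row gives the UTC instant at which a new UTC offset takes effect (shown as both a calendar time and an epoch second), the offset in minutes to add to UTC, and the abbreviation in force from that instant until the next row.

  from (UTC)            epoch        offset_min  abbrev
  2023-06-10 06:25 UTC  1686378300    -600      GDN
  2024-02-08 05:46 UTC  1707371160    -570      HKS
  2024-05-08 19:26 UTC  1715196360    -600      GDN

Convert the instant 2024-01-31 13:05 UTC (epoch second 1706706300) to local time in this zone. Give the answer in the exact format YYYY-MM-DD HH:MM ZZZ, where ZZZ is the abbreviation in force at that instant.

Query: 2024-01-31 13:05 UTC
Rule 1/3 (GDN, -10:00): 2023-06-10 06:25 UTC ≤ query < 2024-02-08 05:46 UTC
13·60 + 5 - 600 = 185 min
185 = 0·1440 + 185; 185 = 3·60 + 5 → 03:05, same day
→ 2024-01-31 03:05 GDN

2024-01-31 03:05 GDN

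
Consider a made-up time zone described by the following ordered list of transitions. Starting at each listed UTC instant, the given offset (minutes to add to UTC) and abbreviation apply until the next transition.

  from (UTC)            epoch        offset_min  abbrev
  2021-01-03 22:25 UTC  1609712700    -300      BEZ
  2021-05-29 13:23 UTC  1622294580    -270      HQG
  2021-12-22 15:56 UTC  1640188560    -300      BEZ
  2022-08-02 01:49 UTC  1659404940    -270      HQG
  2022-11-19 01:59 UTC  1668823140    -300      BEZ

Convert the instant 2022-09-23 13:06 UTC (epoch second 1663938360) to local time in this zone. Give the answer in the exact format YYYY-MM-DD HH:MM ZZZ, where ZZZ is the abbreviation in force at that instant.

2022-09-23 08:36 HQG

Query: 2022-09-23 13:06 UTC
Rule 4/5 (HQG, -04:30): 2022-08-02 01:49 UTC ≤ query < 2022-11-19 01:59 UTC
13·60 + 6 - 270 = 516 min
516 = 0·1440 + 516; 516 = 8·60 + 36 → 08:36, same day
→ 2022-09-23 08:36 HQG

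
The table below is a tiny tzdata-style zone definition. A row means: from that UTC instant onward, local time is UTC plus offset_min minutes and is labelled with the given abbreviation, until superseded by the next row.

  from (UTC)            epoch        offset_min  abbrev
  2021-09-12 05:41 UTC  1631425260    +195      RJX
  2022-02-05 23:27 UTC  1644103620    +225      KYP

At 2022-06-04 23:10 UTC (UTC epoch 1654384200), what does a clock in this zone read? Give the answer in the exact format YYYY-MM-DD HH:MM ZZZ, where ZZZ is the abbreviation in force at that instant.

2022-06-05 02:55 KYP

Query: 2022-06-04 23:10 UTC
Rule 2/2 (KYP, +03:45): 2022-02-05 23:27 UTC ≤ query < +∞
23·60 + 10 + 225 = 1615 min
1615 = 1·1440 + 175; 175 = 2·60 + 55 → 02:55, 2022-06-04 + 1 day = 2022-06-05
→ 2022-06-05 02:55 KYP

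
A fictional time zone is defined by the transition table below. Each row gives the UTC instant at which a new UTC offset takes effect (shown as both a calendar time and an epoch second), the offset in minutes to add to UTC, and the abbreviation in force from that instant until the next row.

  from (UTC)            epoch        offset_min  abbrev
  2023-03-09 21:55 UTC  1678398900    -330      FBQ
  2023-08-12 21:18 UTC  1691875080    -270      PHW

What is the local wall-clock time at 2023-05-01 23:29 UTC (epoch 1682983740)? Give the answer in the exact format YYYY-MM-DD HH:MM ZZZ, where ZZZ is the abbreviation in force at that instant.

Query: 2023-05-01 23:29 UTC
Rule 1/2 (FBQ, -05:30): 2023-03-09 21:55 UTC ≤ query < 2023-08-12 21:18 UTC
23·60 + 29 - 330 = 1079 min
1079 = 0·1440 + 1079; 1079 = 17·60 + 59 → 17:59, same day
→ 2023-05-01 17:59 FBQ

2023-05-01 17:59 FBQ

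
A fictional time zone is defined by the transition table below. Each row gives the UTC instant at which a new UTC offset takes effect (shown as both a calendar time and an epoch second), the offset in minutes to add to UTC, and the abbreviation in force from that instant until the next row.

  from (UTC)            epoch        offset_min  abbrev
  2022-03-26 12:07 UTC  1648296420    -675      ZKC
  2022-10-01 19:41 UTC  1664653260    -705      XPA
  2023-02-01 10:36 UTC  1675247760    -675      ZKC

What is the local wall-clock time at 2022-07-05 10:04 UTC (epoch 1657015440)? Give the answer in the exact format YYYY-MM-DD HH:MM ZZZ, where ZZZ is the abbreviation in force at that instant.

2022-07-04 22:49 ZKC

Query: 2022-07-05 10:04 UTC
Rule 1/3 (ZKC, -11:15): 2022-03-26 12:07 UTC ≤ query < 2022-10-01 19:41 UTC
10·60 + 4 - 675 = -71 min
-71 = -1·1440 + 1369; 1369 = 22·60 + 49 → 22:49, 2022-07-05 - 1 day = 2022-07-04
→ 2022-07-04 22:49 ZKC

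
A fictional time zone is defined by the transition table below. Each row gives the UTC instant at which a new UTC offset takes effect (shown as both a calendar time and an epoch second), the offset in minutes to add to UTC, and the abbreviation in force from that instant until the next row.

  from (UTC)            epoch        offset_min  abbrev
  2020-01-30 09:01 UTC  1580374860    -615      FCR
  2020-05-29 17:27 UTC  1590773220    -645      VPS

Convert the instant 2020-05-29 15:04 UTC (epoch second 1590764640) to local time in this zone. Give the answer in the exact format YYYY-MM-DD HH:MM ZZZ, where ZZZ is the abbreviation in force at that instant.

2020-05-29 04:49 FCR

Query: 2020-05-29 15:04 UTC
Rule 1/2 (FCR, -10:15): 2020-01-30 09:01 UTC ≤ query < 2020-05-29 17:27 UTC
15·60 + 4 - 615 = 289 min
289 = 0·1440 + 289; 289 = 4·60 + 49 → 04:49, same day
→ 2020-05-29 04:49 FCR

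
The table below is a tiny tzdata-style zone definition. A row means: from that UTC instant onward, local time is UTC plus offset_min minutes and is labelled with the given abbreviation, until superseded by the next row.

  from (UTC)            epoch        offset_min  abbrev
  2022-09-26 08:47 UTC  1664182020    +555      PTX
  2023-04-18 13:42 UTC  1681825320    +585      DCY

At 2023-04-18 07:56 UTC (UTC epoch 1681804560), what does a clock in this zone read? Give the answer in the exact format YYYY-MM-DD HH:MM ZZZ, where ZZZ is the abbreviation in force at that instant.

Query: 2023-04-18 07:56 UTC
Rule 1/2 (PTX, +09:15): 2022-09-26 08:47 UTC ≤ query < 2023-04-18 13:42 UTC
7·60 + 56 + 555 = 1031 min
1031 = 0·1440 + 1031; 1031 = 17·60 + 11 → 17:11, same day
→ 2023-04-18 17:11 PTX

2023-04-18 17:11 PTX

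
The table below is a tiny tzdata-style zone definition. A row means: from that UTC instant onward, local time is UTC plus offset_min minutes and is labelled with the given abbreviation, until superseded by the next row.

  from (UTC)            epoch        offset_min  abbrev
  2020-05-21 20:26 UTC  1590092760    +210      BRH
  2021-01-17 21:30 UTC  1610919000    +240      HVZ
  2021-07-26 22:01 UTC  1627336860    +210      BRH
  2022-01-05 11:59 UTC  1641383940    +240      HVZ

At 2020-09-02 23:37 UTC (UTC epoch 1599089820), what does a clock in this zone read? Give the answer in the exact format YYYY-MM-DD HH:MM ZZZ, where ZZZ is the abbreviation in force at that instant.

Query: 2020-09-02 23:37 UTC
Rule 1/4 (BRH, +03:30): 2020-05-21 20:26 UTC ≤ query < 2021-01-17 21:30 UTC
23·60 + 37 + 210 = 1627 min
1627 = 1·1440 + 187; 187 = 3·60 + 7 → 03:07, 2020-09-02 + 1 day = 2020-09-03
→ 2020-09-03 03:07 BRH

2020-09-03 03:07 BRH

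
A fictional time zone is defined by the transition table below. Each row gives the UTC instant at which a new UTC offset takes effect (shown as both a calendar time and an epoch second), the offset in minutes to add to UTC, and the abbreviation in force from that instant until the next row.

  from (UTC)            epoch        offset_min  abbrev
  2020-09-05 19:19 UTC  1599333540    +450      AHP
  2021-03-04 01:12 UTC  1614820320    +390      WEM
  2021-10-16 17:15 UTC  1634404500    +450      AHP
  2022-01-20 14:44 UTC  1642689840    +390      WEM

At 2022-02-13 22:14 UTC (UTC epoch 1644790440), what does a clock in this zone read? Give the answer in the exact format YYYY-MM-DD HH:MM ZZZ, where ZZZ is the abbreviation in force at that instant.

Query: 2022-02-13 22:14 UTC
Rule 4/4 (WEM, +06:30): 2022-01-20 14:44 UTC ≤ query < +∞
22·60 + 14 + 390 = 1724 min
1724 = 1·1440 + 284; 284 = 4·60 + 44 → 04:44, 2022-02-13 + 1 day = 2022-02-14
→ 2022-02-14 04:44 WEM

2022-02-14 04:44 WEM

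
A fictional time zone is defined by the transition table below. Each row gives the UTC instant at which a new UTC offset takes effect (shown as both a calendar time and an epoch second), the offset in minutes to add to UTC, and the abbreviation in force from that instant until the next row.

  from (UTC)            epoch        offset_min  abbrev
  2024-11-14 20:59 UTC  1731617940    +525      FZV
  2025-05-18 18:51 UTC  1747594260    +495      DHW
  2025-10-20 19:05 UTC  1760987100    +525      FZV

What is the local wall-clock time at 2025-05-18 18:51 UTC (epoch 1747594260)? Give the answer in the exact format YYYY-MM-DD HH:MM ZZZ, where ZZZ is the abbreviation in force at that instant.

2025-05-19 03:06 DHW

Query: 2025-05-18 18:51 UTC
Rule 2/3 (DHW, +08:15): 2025-05-18 18:51 UTC ≤ query < 2025-10-20 19:05 UTC
18·60 + 51 + 495 = 1626 min
1626 = 1·1440 + 186; 186 = 3·60 + 6 → 03:06, 2025-05-18 + 1 day = 2025-05-19
→ 2025-05-19 03:06 DHW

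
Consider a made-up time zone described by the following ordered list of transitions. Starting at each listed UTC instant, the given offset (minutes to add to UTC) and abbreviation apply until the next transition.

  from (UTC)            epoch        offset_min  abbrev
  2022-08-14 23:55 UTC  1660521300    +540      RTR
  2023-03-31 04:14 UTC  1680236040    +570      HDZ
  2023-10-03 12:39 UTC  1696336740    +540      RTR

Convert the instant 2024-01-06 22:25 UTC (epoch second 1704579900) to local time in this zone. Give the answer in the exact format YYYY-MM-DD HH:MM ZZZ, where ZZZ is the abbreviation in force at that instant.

Query: 2024-01-06 22:25 UTC
Rule 3/3 (RTR, +09:00): 2023-10-03 12:39 UTC ≤ query < +∞
22·60 + 25 + 540 = 1885 min
1885 = 1·1440 + 445; 445 = 7·60 + 25 → 07:25, 2024-01-06 + 1 day = 2024-01-07
→ 2024-01-07 07:25 RTR

2024-01-07 07:25 RTR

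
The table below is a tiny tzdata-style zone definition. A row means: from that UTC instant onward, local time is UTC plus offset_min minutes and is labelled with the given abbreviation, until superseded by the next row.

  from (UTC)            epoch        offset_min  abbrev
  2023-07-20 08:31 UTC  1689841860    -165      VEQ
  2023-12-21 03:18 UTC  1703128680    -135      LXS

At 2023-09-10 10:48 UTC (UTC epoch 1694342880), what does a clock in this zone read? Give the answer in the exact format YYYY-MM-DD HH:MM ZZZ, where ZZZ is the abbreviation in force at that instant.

Query: 2023-09-10 10:48 UTC
Rule 1/2 (VEQ, -02:45): 2023-07-20 08:31 UTC ≤ query < 2023-12-21 03:18 UTC
10·60 + 48 - 165 = 483 min
483 = 0·1440 + 483; 483 = 8·60 + 3 → 08:03, same day
→ 2023-09-10 08:03 VEQ

2023-09-10 08:03 VEQ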